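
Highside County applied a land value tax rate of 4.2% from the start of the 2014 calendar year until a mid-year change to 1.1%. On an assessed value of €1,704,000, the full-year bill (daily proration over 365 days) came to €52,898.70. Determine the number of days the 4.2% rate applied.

Let d = days at the first rate; then 365 − d days at the second rate.
€1,704,000 × [4.2%·d + 1.1%·(365−d)] / 365 = €52,898.70
Solving gives d = 236, so the new rate took effect on 25 August 2014.

236 days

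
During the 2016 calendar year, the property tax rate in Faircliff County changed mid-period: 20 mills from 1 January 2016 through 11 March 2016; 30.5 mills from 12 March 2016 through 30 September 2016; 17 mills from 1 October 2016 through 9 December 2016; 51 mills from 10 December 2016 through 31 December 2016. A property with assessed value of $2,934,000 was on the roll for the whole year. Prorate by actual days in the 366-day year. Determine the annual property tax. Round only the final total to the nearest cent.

1 January – 11 March 2016: 71 days at 20 mills → $2,934,000 × 2% × 71/366 = $11,383.2787
12 March – 30 September 2016: 203 days at 30.5 mills → $2,934,000 × 3.05% × 203/366 = $49,633.5000
1 October – 9 December 2016: 70 days at 17 mills → $2,934,000 × 1.7% × 70/366 = $9,539.5082
10 December – 31 December 2016: 22 days at 51 mills → $2,934,000 × 5.1% × 22/366 = $8,994.3934
Total = $79,550.6803

$79,550.68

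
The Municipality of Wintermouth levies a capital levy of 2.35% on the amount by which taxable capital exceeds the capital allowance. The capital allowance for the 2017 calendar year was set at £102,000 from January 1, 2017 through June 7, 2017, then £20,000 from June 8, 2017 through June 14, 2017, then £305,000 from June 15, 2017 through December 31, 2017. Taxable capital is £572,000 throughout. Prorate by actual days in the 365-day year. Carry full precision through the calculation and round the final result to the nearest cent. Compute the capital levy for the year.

£8,467.98

January 1 – June 7, 2017: 158 days, exemption £102,000 → (£572,000 − £102,000) × 2.35% × 158/365 = £4,781.1233
June 8 – June 14, 2017: 7 days, exemption £20,000 → (£572,000 − £20,000) × 2.35% × 7/365 = £248.7781
June 15 – December 31, 2017: 200 days, exemption £305,000 → (£572,000 − £305,000) × 2.35% × 200/365 = £3,438.0822
Total = £8,467.9836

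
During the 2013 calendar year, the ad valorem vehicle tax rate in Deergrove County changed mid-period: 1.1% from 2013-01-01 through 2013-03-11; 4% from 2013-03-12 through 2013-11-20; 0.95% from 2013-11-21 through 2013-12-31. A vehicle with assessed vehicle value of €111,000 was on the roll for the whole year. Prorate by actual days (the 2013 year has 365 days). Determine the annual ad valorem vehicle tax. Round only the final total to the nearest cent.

2013-01-01 to 2013-03-11: 70 days at 1.1% → €111,000 × 1.1% × 70/365 = €234.1644
2013-03-12 to 2013-11-20: 254 days at 4% → €111,000 × 4% × 254/365 = €3,089.7534
2013-11-21 to 2013-12-31: 41 days at 0.95% → €111,000 × 0.95% × 41/365 = €118.4507
Total = €3,442.3685

€3,442.37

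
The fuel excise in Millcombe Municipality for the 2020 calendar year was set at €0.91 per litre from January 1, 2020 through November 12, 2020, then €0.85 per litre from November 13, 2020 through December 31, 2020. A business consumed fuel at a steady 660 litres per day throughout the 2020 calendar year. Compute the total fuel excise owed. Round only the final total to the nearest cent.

€217879.20

January 1 – November 12, 2020: 317 days × 660 litres/day = 209,220 litres at €0.91/litre → €190390.20
November 13 – December 31, 2020: 49 days × 660 litres/day = 32,340 litres at €0.85/litre → €27489.00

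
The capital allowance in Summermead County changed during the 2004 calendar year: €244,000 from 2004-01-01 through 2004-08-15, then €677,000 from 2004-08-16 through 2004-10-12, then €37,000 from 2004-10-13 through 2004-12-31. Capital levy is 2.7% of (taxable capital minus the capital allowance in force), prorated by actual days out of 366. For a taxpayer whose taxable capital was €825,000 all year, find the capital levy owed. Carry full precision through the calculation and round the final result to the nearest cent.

€15,055.97

2004-01-01 to 2004-08-15: 228 days, exemption €244,000 → (€825,000 − €244,000) × 2.7% × 228/366 = €9,772.2295
2004-08-16 to 2004-10-12: 58 days, exemption €677,000 → (€825,000 − €677,000) × 2.7% × 58/366 = €633.2459
2004-10-13 to 2004-12-31: 80 days, exemption €37,000 → (€825,000 − €37,000) × 2.7% × 80/366 = €4,650.4918
Total = €15,055.9672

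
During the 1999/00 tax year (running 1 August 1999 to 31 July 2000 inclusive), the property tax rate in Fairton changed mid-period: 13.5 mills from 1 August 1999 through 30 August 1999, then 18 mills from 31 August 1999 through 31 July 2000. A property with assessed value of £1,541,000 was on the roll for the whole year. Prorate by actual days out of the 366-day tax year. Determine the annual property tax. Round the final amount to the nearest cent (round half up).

1 August – 30 August 1999: 30 days at 13.5 mills → £1,541,000 × 1.35% × 30/366 = £1,705.2049
31 August 1999 – 31 July 2000: 336 days at 18 mills → £1,541,000 × 1.8% × 336/366 = £25,464.3934
Total = £27,169.5984

£27,169.60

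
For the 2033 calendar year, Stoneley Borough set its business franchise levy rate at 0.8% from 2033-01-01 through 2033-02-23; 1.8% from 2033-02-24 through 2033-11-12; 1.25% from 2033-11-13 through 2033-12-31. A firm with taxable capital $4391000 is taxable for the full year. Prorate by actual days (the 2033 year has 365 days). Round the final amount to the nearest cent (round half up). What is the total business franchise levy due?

2033-01-01 to 2033-02-23: 54 days at 0.8% → $4391000 × 0.8% × 54/365 = $5197.0192
2033-02-24 to 2033-11-12: 262 days at 1.8% → $4391000 × 1.8% × 262/365 = $56734.1260
2033-11-13 to 2033-12-31: 49 days at 1.25% → $4391000 × 1.25% × 49/365 = $7368.4589
Total = $69299.6041

$69299.60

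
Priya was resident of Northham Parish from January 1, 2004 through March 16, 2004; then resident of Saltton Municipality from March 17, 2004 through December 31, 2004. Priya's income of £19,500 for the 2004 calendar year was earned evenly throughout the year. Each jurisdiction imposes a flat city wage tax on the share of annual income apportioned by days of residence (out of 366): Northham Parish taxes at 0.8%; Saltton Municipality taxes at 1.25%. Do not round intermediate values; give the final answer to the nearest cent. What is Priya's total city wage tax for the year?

Northham Parish, January 1 – March 16, 2004: 76 days → £19,500 × 0.8% × 76/366 = £32.3934
Saltton Municipality, March 17 – December 31, 2004: 290 days → £19,500 × 1.25% × 290/366 = £193.1352
Total = £225.5287

£225.53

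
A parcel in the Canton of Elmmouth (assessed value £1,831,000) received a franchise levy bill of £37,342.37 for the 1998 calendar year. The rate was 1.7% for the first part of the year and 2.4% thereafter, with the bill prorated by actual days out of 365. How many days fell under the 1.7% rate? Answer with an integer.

188 days

Let d = days at the first rate; then 365 − d days at the second rate.
£1,831,000 × [1.7%·d + 2.4%·(365−d)] / 365 = £37,342.37
Solving gives d = 188, so the new rate took effect on 8 Jul 1998.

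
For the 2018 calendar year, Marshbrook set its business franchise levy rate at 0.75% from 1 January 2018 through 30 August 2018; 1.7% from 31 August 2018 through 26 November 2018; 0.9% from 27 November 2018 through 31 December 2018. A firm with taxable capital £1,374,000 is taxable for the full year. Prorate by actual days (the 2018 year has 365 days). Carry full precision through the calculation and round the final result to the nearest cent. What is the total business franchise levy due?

£13,649.65

1 January – 30 August 2018: 242 days at 0.75% → £1,374,000 × 0.75% × 242/365 = £6,832.3562
31 August – 26 November 2018: 88 days at 1.7% → £1,374,000 × 1.7% × 88/365 = £5,631.5178
27 November – 31 December 2018: 35 days at 0.9% → £1,374,000 × 0.9% × 35/365 = £1,185.7808
Total = £13,649.6548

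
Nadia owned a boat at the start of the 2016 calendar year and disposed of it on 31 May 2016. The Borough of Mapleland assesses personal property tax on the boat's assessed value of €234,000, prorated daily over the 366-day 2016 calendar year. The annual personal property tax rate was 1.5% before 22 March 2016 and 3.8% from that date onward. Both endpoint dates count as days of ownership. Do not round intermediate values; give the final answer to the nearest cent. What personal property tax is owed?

1 January – 21 March 2016: 81 days at 1.5% → €234,000 × 1.5% × 81/366 = €776.8033
22 March – 31 May 2016: 71 days at 3.8% → €234,000 × 3.8% × 71/366 = €1,724.9508
Total = €2,501.7541

€2,501.75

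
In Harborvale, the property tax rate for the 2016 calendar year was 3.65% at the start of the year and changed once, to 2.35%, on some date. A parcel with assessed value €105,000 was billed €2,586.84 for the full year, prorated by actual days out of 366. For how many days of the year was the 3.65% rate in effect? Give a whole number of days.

Let d = days at the first rate; then 366 − d days at the second rate.
€105,000 × [3.65%·d + 2.35%·(366−d)] / 366 = €2,586.84
Solving gives d = 32, so the new rate took effect on 2 Feb 2016.

32 days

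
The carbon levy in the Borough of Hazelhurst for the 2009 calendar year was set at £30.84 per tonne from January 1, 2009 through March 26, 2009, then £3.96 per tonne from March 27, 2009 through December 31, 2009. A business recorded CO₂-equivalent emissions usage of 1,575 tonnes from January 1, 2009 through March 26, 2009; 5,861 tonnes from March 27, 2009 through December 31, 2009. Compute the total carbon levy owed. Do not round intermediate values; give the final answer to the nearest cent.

January 1 – March 26, 2009: 1,575 tonnes at £30.84/tonne → £48573.00
March 27 – December 31, 2009: 5,861 tonnes at £3.96/tonne → £23209.56

£71782.56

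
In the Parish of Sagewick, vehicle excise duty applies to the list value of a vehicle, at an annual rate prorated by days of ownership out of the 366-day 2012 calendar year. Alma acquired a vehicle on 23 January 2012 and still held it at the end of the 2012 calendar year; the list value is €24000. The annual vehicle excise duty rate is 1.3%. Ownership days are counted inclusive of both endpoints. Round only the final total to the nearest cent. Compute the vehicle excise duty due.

€293.25

Days held (23 January – 31 December 2012): 344 out of 366
Tax = €24000 × 1.3% × 344/366 = €293.2459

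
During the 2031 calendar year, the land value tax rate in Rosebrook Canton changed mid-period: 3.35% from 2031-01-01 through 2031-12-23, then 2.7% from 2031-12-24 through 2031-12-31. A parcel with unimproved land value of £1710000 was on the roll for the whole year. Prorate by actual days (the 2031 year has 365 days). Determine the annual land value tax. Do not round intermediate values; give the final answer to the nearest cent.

£57041.38

2031-01-01 to 2031-12-23: 357 days at 3.35% → £1710000 × 3.35% × 357/365 = £56029.4384
2031-12-24 to 2031-12-31: 8 days at 2.7% → £1710000 × 2.7% × 8/365 = £1011.9452
Total = £57041.3836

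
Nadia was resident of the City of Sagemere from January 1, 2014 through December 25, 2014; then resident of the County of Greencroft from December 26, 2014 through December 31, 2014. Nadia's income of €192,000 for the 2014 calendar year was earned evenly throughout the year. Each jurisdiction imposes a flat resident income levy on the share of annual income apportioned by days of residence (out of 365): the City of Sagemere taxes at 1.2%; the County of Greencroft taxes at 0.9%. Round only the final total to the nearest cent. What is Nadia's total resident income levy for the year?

The City of Sagemere, January 1 – December 25, 2014: 359 days → €192,000 × 1.2% × 359/365 = €2,266.1260
The County of Greencroft, December 26 – December 31, 2014: 6 days → €192,000 × 0.9% × 6/365 = €28.4055
Total = €2,294.5315

€2,294.53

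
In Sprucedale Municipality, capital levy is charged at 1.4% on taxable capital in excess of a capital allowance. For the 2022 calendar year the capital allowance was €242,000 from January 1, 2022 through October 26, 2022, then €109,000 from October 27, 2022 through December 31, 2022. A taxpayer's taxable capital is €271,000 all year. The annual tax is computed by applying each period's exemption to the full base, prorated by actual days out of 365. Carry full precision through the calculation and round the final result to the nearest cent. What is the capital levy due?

€742.69

January 1 – October 26, 2022: 299 days, exemption €242,000 → (€271,000 − €242,000) × 1.4% × 299/365 = €332.5863
October 27 – December 31, 2022: 66 days, exemption €109,000 → (€271,000 − €109,000) × 1.4% × 66/365 = €410.1041
Total = €742.6904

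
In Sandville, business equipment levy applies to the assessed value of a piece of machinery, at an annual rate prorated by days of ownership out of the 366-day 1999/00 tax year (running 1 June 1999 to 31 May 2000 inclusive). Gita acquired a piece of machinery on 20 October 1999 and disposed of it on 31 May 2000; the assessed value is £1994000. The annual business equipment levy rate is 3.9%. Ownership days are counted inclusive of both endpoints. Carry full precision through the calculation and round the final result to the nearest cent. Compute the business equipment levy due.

Days held (20 October 1999 – 31 May 2000): 225 out of 366
Tax = £1994000 × 3.9% × 225/366 = £47806.9672

£47806.97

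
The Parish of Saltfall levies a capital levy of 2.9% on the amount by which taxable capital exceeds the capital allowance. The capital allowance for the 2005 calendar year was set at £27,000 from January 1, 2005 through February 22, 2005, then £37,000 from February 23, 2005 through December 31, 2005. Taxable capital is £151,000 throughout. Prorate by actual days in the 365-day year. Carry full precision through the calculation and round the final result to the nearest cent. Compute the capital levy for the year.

£3,348.11

January 1 – February 22, 2005: 53 days, exemption £27,000 → (£151,000 − £27,000) × 2.9% × 53/365 = £522.1589
February 23 – December 31, 2005: 312 days, exemption £37,000 → (£151,000 − £37,000) × 2.9% × 312/365 = £2,825.9507
Total = £3,348.1096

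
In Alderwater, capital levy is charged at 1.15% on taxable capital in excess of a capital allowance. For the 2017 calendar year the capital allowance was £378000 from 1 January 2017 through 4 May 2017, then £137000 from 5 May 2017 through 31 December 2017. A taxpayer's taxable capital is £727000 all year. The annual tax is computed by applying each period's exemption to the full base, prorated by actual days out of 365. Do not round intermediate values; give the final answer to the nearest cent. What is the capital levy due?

1 January – 4 May 2017: 124 days, exemption £378000 → (£727000 − £378000) × 1.15% × 124/365 = £1363.4904
5 May – 31 December 2017: 241 days, exemption £137000 → (£727000 − £137000) × 1.15% × 241/365 = £4479.9589
Total = £5843.4493

£5843.45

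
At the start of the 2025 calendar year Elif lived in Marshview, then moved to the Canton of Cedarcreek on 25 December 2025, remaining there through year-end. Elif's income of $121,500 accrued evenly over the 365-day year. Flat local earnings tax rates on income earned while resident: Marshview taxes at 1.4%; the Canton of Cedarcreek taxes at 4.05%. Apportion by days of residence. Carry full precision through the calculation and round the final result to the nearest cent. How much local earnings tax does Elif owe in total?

Marshview, 1 January – 24 December 2025: 358 days → $121,500 × 1.4% × 358/365 = $1,668.3781
The Canton of Cedarcreek, 25 December – 31 December 2025: 7 days → $121,500 × 4.05% × 7/365 = $94.3705
Total = $1,762.7486

$1,762.75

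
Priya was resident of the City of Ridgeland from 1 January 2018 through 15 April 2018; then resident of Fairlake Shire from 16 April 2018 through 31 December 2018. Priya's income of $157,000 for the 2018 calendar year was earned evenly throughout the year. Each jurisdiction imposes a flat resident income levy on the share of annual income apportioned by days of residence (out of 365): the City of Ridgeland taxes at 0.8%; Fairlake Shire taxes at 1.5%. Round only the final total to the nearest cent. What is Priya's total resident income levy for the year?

$2,038.85

The City of Ridgeland, 1 January – 15 April 2018: 105 days → $157,000 × 0.8% × 105/365 = $361.3151
Fairlake Shire, 16 April – 31 December 2018: 260 days → $157,000 × 1.5% × 260/365 = $1,677.5342
Total = $2,038.8493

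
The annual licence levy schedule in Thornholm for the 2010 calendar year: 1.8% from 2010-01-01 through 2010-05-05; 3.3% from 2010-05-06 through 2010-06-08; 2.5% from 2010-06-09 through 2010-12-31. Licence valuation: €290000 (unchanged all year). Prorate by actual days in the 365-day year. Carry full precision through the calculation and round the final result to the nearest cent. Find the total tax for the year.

2010-01-01 to 2010-05-05: 125 days at 1.8% → €290000 × 1.8% × 125/365 = €1787.6712
2010-05-06 to 2010-06-08: 34 days at 3.3% → €290000 × 3.3% × 34/365 = €891.4521
2010-06-09 to 2010-12-31: 206 days at 2.5% → €290000 × 2.5% × 206/365 = €4091.7808
Total = €6770.9041

€6770.90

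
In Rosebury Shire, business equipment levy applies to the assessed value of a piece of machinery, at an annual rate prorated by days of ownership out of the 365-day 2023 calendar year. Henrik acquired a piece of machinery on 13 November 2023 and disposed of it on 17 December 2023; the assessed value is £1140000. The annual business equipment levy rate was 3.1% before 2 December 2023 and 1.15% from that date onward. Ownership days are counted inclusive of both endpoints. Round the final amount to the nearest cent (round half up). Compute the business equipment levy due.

£2414.30

13 November – 1 December 2023: 19 days at 3.1% → £1140000 × 3.1% × 19/365 = £1839.6164
2 December – 17 December 2023: 16 days at 1.15% → £1140000 × 1.15% × 16/365 = £574.6849
Total = £2414.3014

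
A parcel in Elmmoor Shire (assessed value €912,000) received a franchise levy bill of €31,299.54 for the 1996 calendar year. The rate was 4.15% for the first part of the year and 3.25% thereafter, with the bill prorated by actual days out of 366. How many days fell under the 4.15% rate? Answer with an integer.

Let d = days at the first rate; then 366 − d days at the second rate.
€912,000 × [4.15%·d + 3.25%·(366−d)] / 366 = €31,299.54
Solving gives d = 74, so the new rate took effect on 15 March 1996.

74 days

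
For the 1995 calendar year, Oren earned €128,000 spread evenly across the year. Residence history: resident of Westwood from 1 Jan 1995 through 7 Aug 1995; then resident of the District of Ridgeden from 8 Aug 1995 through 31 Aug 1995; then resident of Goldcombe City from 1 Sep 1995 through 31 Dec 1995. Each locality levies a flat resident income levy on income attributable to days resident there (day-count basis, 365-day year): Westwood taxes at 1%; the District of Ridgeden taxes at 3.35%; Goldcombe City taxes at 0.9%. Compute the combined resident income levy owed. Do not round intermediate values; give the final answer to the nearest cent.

€1,435.00

Westwood, 1 Jan – 7 Aug 1995: 219 days → €128,000 × 1% × 219/365 = €768.0000
The District of Ridgeden, 8 Aug – 31 Aug 1995: 24 days → €128,000 × 3.35% × 24/365 = €281.9507
Goldcombe City, 1 Sep – 31 Dec 1995: 122 days → €128,000 × 0.9% × 122/365 = €385.0521
Total = €1,435.0027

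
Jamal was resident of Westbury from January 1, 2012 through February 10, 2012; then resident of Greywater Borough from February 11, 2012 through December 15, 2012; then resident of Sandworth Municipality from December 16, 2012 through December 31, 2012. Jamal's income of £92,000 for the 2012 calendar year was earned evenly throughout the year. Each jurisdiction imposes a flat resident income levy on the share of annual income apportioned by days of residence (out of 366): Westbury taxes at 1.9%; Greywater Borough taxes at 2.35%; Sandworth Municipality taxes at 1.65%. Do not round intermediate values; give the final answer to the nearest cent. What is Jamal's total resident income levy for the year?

£2,087.47

Westbury, January 1 – February 10, 2012: 41 days → £92,000 × 1.9% × 41/366 = £195.8142
Greywater Borough, February 11 – December 15, 2012: 309 days → £92,000 × 2.35% × 309/366 = £1,825.2951
Sandworth Municipality, December 16 – December 31, 2012: 16 days → £92,000 × 1.65% × 16/366 = £66.3607
Total = £2,087.4699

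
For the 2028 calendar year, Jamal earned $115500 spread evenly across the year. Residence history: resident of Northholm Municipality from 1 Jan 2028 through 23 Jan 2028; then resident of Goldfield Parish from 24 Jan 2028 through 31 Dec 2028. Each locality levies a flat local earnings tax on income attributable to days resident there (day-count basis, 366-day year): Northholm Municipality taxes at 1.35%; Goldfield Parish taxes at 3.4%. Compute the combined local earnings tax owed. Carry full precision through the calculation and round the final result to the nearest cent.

Northholm Municipality, 1 Jan – 23 Jan 2028: 23 days → $115500 × 1.35% × 23/366 = $97.9857
Goldfield Parish, 24 Jan – 31 Dec 2028: 343 days → $115500 × 3.4% × 343/366 = $3680.2213
Total = $3778.2070

$3778.21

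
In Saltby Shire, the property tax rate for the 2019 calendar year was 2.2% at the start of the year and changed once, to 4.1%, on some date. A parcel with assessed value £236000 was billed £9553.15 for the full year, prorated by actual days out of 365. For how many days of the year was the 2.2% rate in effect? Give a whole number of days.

10 days

Let d = days at the first rate; then 365 − d days at the second rate.
£236000 × [2.2%·d + 4.1%·(365−d)] / 365 = £9553.15
Solving gives d = 10, so the new rate took effect on 11 January 2019.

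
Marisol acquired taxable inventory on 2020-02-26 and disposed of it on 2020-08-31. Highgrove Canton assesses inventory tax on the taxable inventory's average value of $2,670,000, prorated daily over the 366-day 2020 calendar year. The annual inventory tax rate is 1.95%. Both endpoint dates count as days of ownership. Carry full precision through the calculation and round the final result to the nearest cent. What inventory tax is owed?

Days held (2020-02-26 to 2020-08-31): 188 out of 366
Tax = $2,670,000 × 1.95% × 188/366 = $26,743.7705

$26,743.77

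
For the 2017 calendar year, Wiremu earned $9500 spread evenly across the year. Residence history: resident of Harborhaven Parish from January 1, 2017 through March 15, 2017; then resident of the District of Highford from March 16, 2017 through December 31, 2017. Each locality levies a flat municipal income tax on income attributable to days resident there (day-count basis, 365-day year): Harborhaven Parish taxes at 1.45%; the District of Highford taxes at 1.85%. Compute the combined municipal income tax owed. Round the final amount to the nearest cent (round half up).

Harborhaven Parish, January 1 – March 15, 2017: 74 days → $9500 × 1.45% × 74/365 = $27.9274
The District of Highford, March 16 – December 31, 2017: 291 days → $9500 × 1.85% × 291/365 = $140.1185
Total = $168.0459

$168.05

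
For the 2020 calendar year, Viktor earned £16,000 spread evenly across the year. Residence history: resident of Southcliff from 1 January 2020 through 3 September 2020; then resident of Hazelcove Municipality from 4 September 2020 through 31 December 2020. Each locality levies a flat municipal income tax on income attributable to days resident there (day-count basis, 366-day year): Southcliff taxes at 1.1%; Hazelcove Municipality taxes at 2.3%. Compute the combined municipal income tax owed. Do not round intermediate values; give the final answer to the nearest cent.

Southcliff, 1 January – 3 September 2020: 247 days → £16,000 × 1.1% × 247/366 = £118.7760
Hazelcove Municipality, 4 September – 31 December 2020: 119 days → £16,000 × 2.3% × 119/366 = £119.6503
Total = £238.4262

£238.43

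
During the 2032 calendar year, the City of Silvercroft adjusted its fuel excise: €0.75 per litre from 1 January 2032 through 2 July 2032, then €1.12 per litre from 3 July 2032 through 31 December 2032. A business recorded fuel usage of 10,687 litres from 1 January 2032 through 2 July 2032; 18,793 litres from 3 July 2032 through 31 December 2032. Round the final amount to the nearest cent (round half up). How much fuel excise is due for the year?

€29,063.41

1 January – 2 July 2032: 10,687 litres at €0.75/litre → €8,015.25
3 July – 31 December 2032: 18,793 litres at €1.12/litre → €21,048.16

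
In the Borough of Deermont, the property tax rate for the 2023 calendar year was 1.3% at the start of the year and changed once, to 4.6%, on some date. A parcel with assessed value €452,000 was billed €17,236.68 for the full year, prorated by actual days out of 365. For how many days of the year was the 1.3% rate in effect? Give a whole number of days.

Let d = days at the first rate; then 365 − d days at the second rate.
€452,000 × [1.3%·d + 4.6%·(365−d)] / 365 = €17,236.68
Solving gives d = 87, so the new rate took effect on 29 March 2023.

87 days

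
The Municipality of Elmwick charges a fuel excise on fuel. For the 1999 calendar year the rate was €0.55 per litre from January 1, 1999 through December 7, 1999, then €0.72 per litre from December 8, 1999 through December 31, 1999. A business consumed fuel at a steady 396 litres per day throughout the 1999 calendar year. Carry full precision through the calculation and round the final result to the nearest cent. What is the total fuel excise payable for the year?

January 1 – December 7, 1999: 341 days × 396 litres/day = 135,036 litres at €0.55/litre → €74269.80
December 8 – December 31, 1999: 24 days × 396 litres/day = 9,504 litres at €0.72/litre → €6842.88

€81112.68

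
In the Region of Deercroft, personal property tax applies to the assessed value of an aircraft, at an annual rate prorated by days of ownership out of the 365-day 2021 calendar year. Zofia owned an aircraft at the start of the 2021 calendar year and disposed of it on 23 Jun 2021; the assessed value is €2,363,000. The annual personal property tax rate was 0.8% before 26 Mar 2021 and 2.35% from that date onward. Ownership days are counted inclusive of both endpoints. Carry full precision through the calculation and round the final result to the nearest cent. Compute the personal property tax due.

1 Jan – 25 Mar 2021: 84 days at 0.8% → €2,363,000 × 0.8% × 84/365 = €4,350.5096
26 Mar – 23 Jun 2021: 90 days at 2.35% → €2,363,000 × 2.35% × 90/365 = €13,692.4521
Total = €18,042.9616

€18,042.96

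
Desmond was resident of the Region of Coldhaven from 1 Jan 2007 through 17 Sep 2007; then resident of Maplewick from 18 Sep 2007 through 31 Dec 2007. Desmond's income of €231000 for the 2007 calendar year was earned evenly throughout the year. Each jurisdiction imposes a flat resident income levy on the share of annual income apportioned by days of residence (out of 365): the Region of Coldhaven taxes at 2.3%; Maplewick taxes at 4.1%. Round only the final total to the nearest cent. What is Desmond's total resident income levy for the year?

The Region of Coldhaven, 1 Jan – 17 Sep 2007: 260 days → €231000 × 2.3% × 260/365 = €3784.6027
Maplewick, 18 Sep – 31 Dec 2007: 105 days → €231000 × 4.1% × 105/365 = €2724.5342
Total = €6509.1370

€6509.14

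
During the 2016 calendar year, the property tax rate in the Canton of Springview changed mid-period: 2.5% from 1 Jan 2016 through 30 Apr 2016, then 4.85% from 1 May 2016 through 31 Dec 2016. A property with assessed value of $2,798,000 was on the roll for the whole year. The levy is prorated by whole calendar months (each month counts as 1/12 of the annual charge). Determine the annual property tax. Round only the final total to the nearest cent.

$113,785.33

1 Jan – 30 Apr 2016: 4 months at 2.5% → $2,798,000 × 2.5% × 4/12 = $23,316.6667
1 May – 31 Dec 2016: 8 months at 4.85% → $2,798,000 × 4.85% × 8/12 = $90,468.6667
Total = $113,785.3333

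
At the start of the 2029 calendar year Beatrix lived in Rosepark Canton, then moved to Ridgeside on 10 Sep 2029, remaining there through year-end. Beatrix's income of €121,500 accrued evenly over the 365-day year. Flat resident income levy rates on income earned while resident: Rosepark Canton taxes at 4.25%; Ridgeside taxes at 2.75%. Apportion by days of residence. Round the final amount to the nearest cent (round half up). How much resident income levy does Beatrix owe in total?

€4,599.52

Rosepark Canton, 1 Jan – 9 Sep 2029: 252 days → €121,500 × 4.25% × 252/365 = €3,565.1096
Ridgeside, 10 Sep – 31 Dec 2029: 113 days → €121,500 × 2.75% × 113/365 = €1,034.4144
Total = €4,599.5240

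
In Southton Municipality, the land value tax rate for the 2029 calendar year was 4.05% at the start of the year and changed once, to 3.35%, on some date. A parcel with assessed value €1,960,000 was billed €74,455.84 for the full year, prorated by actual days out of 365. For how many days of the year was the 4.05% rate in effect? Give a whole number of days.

Let d = days at the first rate; then 365 − d days at the second rate.
€1,960,000 × [4.05%·d + 3.35%·(365−d)] / 365 = €74,455.84
Solving gives d = 234, so the new rate took effect on August 23, 2029.

234 days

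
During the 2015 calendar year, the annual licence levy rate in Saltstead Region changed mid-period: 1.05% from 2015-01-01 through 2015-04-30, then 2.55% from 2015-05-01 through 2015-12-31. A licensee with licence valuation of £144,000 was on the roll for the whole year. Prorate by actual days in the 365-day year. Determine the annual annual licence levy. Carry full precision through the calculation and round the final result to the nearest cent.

£2,961.86

2015-01-01 to 2015-04-30: 120 days at 1.05% → £144,000 × 1.05% × 120/365 = £497.0959
2015-05-01 to 2015-12-31: 245 days at 2.55% → £144,000 × 2.55% × 245/365 = £2,464.7671
Total = £2,961.8630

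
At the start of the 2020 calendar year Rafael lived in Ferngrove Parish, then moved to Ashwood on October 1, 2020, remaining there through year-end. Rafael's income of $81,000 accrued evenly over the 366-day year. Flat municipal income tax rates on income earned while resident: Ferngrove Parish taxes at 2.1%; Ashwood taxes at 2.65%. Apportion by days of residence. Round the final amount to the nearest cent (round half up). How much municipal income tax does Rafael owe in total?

$1,812.98

Ferngrove Parish, January 1 – September 30, 2020: 274 days → $81,000 × 2.1% × 274/366 = $1,273.4262
Ashwood, October 1 – December 31, 2020: 92 days → $81,000 × 2.65% × 92/366 = $539.5574
Total = $1,812.9836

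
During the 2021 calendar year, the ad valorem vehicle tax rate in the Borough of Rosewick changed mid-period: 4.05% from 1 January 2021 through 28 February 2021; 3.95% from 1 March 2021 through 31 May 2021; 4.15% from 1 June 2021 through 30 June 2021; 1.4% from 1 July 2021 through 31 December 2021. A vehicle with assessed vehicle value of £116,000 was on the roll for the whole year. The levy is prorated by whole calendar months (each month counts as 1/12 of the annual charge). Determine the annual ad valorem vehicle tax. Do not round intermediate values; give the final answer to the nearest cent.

1 January – 28 February 2021: 2 months at 4.05% → £116,000 × 4.05% × 2/12 = £783.0000
1 March – 31 May 2021: 3 months at 3.95% → £116,000 × 3.95% × 3/12 = £1,145.5000
1 June – 30 June 2021: 1 month at 4.15% → £116,000 × 4.15% × 1/12 = £401.1667
1 July – 31 December 2021: 6 months at 1.4% → £116,000 × 1.4% × 6/12 = £812.0000
Total = £3,141.6667

£3,141.67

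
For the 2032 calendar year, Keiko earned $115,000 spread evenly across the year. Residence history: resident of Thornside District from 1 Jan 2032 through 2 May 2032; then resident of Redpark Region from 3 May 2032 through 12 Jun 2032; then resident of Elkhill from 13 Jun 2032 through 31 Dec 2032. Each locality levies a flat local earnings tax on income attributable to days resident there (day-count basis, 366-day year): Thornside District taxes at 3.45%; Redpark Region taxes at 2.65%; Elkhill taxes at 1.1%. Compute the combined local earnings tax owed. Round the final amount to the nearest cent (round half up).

Thornside District, 1 Jan – 2 May 2032: 123 days → $115,000 × 3.45% × 123/366 = $1,333.3402
Redpark Region, 3 May – 12 Jun 2032: 41 days → $115,000 × 2.65% × 41/366 = $341.3866
Elkhill, 13 Jun – 31 Dec 2032: 202 days → $115,000 × 1.1% × 202/366 = $698.1694
Total = $2,372.8962

$2,372.90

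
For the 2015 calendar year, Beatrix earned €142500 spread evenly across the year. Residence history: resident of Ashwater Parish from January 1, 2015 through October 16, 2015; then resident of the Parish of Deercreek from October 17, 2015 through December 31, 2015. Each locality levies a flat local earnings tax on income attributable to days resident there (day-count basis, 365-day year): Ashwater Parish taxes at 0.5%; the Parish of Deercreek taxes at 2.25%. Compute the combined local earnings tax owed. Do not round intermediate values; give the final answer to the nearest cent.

€1231.75

Ashwater Parish, January 1 – October 16, 2015: 289 days → €142500 × 0.5% × 289/365 = €564.1438
The Parish of Deercreek, October 17 – December 31, 2015: 76 days → €142500 × 2.25% × 76/365 = €667.6027
Total = €1231.7466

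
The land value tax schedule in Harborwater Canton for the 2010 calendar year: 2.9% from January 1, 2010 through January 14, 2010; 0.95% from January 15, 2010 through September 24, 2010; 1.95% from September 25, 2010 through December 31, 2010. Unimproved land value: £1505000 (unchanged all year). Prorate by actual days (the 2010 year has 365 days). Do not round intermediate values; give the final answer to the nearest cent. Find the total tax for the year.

£19463.98

January 1 – January 14, 2010: 14 days at 2.9% → £1505000 × 2.9% × 14/365 = £1674.0548
January 15 – September 24, 2010: 253 days at 0.95% → £1505000 × 0.95% × 253/365 = £9910.3219
September 25 – December 31, 2010: 98 days at 1.95% → £1505000 × 1.95% × 98/365 = £7879.6027
Total = £19463.9795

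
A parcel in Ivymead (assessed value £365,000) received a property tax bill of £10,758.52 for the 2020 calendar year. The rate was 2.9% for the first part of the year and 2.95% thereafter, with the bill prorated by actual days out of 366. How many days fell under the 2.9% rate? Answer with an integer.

18 days

Let d = days at the first rate; then 366 − d days at the second rate.
£365,000 × [2.9%·d + 2.95%·(366−d)] / 366 = £10,758.52
Solving gives d = 18, so the new rate took effect on 19 Jan 2020.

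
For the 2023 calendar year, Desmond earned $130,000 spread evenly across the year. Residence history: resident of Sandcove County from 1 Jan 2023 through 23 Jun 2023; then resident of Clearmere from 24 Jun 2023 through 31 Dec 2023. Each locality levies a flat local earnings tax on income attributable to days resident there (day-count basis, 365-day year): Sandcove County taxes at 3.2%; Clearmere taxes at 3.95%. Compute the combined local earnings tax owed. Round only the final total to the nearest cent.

Sandcove County, 1 Jan – 23 Jun 2023: 174 days → $130,000 × 3.2% × 174/365 = $1,983.1233
Clearmere, 24 Jun – 31 Dec 2023: 191 days → $130,000 × 3.95% × 191/365 = $2,687.0822
Total = $4,670.2055

$4,670.21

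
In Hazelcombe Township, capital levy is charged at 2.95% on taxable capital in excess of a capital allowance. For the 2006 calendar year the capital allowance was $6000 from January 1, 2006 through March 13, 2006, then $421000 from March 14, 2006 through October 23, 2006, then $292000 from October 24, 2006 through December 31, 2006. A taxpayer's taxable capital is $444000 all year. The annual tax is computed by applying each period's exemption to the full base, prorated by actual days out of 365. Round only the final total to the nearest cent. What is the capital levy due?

$3812.85

January 1 – March 13, 2006: 72 days, exemption $6000 → ($444000 − $6000) × 2.95% × 72/365 = $2548.8000
March 14 – October 23, 2006: 224 days, exemption $421000 → ($444000 − $421000) × 2.95% × 224/365 = $416.3945
October 24 – December 31, 2006: 69 days, exemption $292000 → ($444000 − $292000) × 2.95% × 69/365 = $847.6603
Total = $3812.8548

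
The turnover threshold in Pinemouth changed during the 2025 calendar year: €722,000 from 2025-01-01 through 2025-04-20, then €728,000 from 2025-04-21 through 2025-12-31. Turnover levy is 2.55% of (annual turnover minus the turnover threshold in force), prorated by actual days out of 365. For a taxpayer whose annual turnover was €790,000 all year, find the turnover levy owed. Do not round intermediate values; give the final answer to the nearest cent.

2025-01-01 to 2025-04-20: 110 days, exemption €722,000 → (€790,000 − €722,000) × 2.55% × 110/365 = €522.5753
2025-04-21 to 2025-12-31: 255 days, exemption €728,000 → (€790,000 − €728,000) × 2.55% × 255/365 = €1,104.5342
Total = €1,627.1096

€1,627.11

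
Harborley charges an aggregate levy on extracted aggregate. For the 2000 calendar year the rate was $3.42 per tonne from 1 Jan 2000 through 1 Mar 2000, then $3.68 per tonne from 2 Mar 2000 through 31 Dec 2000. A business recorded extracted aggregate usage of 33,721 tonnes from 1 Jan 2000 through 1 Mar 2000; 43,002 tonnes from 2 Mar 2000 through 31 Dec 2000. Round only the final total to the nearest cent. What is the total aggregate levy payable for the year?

$273,573.18

1 Jan – 1 Mar 2000: 33,721 tonnes at $3.42/tonne → $115,325.82
2 Mar – 31 Dec 2000: 43,002 tonnes at $3.68/tonne → $158,247.36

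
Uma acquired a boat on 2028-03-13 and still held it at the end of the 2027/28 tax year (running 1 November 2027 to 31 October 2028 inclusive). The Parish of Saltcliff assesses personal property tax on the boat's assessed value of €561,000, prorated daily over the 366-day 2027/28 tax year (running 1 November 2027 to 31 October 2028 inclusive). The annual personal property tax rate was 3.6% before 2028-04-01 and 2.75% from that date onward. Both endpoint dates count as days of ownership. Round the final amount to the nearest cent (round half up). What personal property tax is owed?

€10,068.88

2028-03-13 to 2028-03-31: 19 days at 3.6% → €561,000 × 3.6% × 19/366 = €1,048.4262
2028-04-01 to 2028-10-31: 214 days at 2.75% → €561,000 × 2.75% × 214/366 = €9,020.4508
Total = €10,068.8770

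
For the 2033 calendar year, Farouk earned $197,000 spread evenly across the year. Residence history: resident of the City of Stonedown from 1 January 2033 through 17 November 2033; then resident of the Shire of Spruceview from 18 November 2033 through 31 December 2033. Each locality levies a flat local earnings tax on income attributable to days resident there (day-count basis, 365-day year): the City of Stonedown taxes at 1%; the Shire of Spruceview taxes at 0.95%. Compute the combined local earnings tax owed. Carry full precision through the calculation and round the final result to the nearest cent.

$1,958.13

The City of Stonedown, 1 January – 17 November 2033: 321 days → $197,000 × 1% × 321/365 = $1,732.5205
The Shire of Spruceview, 18 November – 31 December 2033: 44 days → $197,000 × 0.95% × 44/365 = $225.6055
Total = $1,958.1260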